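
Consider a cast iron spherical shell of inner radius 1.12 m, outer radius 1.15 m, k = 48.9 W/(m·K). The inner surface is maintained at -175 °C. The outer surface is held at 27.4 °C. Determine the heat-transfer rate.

Q = 5340 kW

Q = 4πk·ΔT/(1/r₁ − 1/r₂) = 4π × 48.9 × 202.4 / (1/1.12 − 1/1.15) = 5.34×10^6 W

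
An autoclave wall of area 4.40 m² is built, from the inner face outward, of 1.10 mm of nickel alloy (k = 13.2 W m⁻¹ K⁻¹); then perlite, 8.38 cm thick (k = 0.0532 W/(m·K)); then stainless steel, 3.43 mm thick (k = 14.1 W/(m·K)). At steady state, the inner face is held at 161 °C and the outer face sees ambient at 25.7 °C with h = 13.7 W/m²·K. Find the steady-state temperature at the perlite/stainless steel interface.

T = 31.7 °C

Series thermal resistances, inner to outer:
  R_nickel alloy = L/(kA) = 0.00110/(13.2·4.40) = 1.894×10^-5 K/W
  R_perlite = L/(kA) = 0.0838/(0.0532·4.40) = 0.3580 K/W
  R_stainless steel = L/(kA) = 0.00343/(14.1·4.40) = 5.529×10^-5 K/W
  R_conv,out = 1/(hA) = 1/(13.7·4.40) = 0.01659 K/W
ΣR = 1.894×10^-5 + 0.3580 + 5.529×10^-5 + 0.01659 = 0.3747 K/W
Q = ΔT/ΣR = (161 °C − 25.7 °C)/0.3747 = 361.1 W
From the inner boundary to the perlite/stainless steel interface, ΣR_partial = 0.3580 K/W.
T_interface = T_in − Q·ΣR_partial = 161 °C − (361.1)(0.3580) = 31.7 °C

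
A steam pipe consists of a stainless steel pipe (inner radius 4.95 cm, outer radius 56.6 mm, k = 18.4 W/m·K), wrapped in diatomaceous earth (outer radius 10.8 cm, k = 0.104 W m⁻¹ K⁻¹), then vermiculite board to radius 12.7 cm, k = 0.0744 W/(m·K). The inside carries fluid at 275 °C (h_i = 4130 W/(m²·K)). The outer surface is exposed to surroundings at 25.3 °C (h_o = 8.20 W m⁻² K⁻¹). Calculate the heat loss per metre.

Series thermal resistances, inner to outer:
  R'_conv,in = 1/(2πr h) = 1/(2π·0.0495·4130) = 7.785×10^-4 m·K/W
  R'_stainless steel = ln(0.0566/0.0495)/(2πk) = 0.1340/(2π·18.4) = 0.001159 m·K/W
  R'_diatomaceous earth = ln(0.108/0.0566)/(2πk) = 0.6461/(2π·0.104) = 0.9888 m·K/W
  R'_vermiculite board = ln(0.127/0.108)/(2πk) = 0.1621/(2π·0.0744) = 0.3467 m·K/W
  R'_conv,out = 1/(2πr h) = 1/(2π·0.127·8.20) = 0.1528 m·K/W
ΣR = 7.785×10^-4 + 0.001159 + 0.9888 + 0.3467 + 0.1528 = 1.490 m·K/W
Q' = ΔT/ΣR = (275 °C − 25.3 °C)/1.490 = 168 W/m

Q' = 168 W/m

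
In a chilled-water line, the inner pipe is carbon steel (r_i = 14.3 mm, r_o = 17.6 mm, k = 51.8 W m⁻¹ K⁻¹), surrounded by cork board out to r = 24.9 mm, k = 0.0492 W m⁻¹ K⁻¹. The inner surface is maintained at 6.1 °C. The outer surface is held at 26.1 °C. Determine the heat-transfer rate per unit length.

Treat each layer as a resistance in series:
  R'_carbon steel = ln(0.0176/0.0143)/(2πk) = 0.2076/(2π·51.8) = 6.380×10^-4 m·K/W
  R'_cork board = ln(0.0249/0.0176)/(2πk) = 0.3470/(2π·0.0492) = 1.122 m·K/W
ΣR = 6.380×10^-4 + 1.122 = 1.123 m·K/W
Q' = ΔT/ΣR = (6.1 °C − 26.1 °C)/1.123 = -17.8 W/m
(Negative Q' ⇒ heat flows inward; heat gain = 17.8 W/m.)

Q' = 17.8 W/m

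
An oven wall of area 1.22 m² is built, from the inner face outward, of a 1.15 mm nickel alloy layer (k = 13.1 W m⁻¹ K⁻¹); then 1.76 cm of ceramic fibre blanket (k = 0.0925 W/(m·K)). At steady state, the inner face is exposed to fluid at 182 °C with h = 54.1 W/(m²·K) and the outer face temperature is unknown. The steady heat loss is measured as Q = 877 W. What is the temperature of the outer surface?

T_out = 31.9 °C

Sum the resistances:
  R_conv,in = 1/(hA) = 1/(54.1·1.22) = 0.01515 K/W
  R_nickel alloy = L/(kA) = 0.00115/(13.1·1.22) = 7.196×10^-5 K/W
  R_ceramic fibre blanket = L/(kA) = 0.0176/(0.0925·1.22) = 0.1560 K/W
ΣR = 0.1712 K/W
ΔT = Q·ΣR = 877 × 0.1712 = 150.1 K
Heat flows outward, so T_out = T_in − ΔT = 182 − 150.1 = 31.9 °C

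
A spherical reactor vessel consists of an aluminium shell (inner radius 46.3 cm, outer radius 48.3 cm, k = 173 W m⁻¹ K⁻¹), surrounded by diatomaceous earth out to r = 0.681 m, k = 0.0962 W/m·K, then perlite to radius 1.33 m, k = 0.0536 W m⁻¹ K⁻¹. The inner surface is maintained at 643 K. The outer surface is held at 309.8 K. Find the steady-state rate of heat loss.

Q = 213 W

Resistance network (inner→outer):
  R_aluminium = (1/0.463 − 1/0.483)/(4πk) = 0.08943/(4π·173) = 4.114×10^-5 K/W
  R_diatomaceous earth = (1/0.483 − 1/0.681)/(4πk) = 0.6020/(4π·0.0962) = 0.4980 K/W
  R_perlite = (1/0.681 − 1/1.33)/(4πk) = 0.7165/(4π·0.0536) = 1.064 K/W
ΣR = 4.114×10^-5 + 0.4980 + 1.064 = 1.562 K/W
Q = ΔT/ΣR = (643 K − 309.8 K)/1.562 = 213 W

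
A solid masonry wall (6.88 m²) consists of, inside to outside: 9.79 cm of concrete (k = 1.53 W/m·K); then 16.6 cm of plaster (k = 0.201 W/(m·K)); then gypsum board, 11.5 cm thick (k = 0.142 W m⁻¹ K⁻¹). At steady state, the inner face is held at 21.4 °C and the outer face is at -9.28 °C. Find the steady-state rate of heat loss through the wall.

Treat each layer as a resistance in series:
  R_concrete = L/(kA) = 0.0979/(1.53·6.88) = 0.009300 K/W
  R_plaster = L/(kA) = 0.166/(0.201·6.88) = 0.1200 K/W
  R_gypsum board = L/(kA) = 0.115/(0.142·6.88) = 0.1177 K/W
ΣR = 0.009300 + 0.1200 + 0.1177 = 0.2470 K/W
Q = ΔT/ΣR = (21.4 °C − -9.28 °C)/0.2470 = 124 W

Q = 124 W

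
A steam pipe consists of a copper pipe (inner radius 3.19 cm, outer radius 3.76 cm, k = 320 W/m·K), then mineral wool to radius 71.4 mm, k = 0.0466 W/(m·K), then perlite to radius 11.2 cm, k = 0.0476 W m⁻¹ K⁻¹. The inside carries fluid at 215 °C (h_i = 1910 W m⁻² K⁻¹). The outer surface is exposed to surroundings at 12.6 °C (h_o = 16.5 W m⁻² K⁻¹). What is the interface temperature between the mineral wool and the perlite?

Treat each layer as a resistance in series:
  R'_conv,in = 1/(2πr h) = 1/(2π·0.0319·1910) = 0.002612 m·K/W
  R'_copper = ln(0.0376/0.0319)/(2πk) = 0.1644/(2π·320) = 8.176×10^-5 m·K/W
  R'_mineral wool = ln(0.0714/0.0376)/(2πk) = 0.6413/(2π·0.0466) = 2.190 m·K/W
  R'_perlite = ln(0.112/0.0714)/(2πk) = 0.4502/(2π·0.0476) = 1.505 m·K/W
  R'_conv,out = 1/(2πr h) = 1/(2π·0.112·16.5) = 0.08612 m·K/W
ΣR = 0.002612 + 8.176×10^-5 + 2.190 + 1.505 + 0.08612 = 3.784 m·K/W
Q' = ΔT/ΣR = (215 °C − 12.6 °C)/3.784 = 53.49 W/m
From the inner boundary to the mineral wool/perlite interface, ΣR_partial = 2.193 m·K/W.
T_interface = T_in − Q'·ΣR_partial = 215 °C − (53.49)(2.193) = 97.7 °C

T = 97.7 °C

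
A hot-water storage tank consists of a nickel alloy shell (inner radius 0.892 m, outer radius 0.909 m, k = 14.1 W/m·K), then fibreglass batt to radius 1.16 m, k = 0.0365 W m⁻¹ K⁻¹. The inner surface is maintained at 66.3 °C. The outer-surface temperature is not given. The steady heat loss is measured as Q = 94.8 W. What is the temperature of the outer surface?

T_out = 17.1 °C

Series resistances:
  R_nickel alloy = (1/0.892 − 1/0.909)/(4πk) = 0.02097/(4π·14.1) = 1.183×10^-4 K/W
  R_fibreglass batt = (1/0.909 − 1/1.16)/(4πk) = 0.2380/(4π·0.0365) = 0.5190 K/W
ΣR = 0.5191 K/W
ΔT = Q·ΣR = 94.8 × 0.5191 = 49.21 K
Heat flows outward, so T_out = T_in − ΔT = 66.3 − 49.21 = 17.1 °C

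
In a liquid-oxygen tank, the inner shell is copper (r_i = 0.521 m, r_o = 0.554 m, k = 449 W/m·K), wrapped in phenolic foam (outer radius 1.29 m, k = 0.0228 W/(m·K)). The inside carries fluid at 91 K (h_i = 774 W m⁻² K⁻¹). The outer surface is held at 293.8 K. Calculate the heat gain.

Q = 56.4 W

Series thermal resistances, inner to outer:
  R_conv,in = 1/(4πr²h) = 1/(4π·0.521²·774) = 3.788×10^-4 K/W
  R_copper = (1/0.521 − 1/0.554)/(4πk) = 0.1143/(4π·449) = 2.026×10^-5 K/W
  R_phenolic foam = (1/0.554 − 1/1.29)/(4πk) = 1.030/(4π·0.0228) = 3.594 K/W
ΣR = 3.788×10^-4 + 2.026×10^-5 + 3.594 = 3.594 K/W
Q = ΔT/ΣR = (91 K − 293.8 K)/3.594 = -56.4 W
(Negative Q ⇒ heat flows inward; heat gain = 56.4 W.)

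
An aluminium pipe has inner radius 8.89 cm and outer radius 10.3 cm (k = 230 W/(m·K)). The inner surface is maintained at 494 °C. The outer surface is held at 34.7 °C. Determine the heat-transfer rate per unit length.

Q' = 4510 kW/m

Q' = 2πk·ΔT/ln(r₂/r₁) = 2π × 230 × 459.3 / ln(0.103/0.0889) = 4.51×10^6 W/m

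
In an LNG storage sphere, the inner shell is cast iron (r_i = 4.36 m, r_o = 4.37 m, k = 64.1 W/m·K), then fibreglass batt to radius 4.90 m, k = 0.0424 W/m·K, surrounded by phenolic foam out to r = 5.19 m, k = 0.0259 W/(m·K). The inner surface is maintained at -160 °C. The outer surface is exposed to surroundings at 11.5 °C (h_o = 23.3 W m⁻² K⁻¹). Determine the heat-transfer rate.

Treat each layer as a resistance in series:
  R_cast iron = (1/4.36 − 1/4.37)/(4πk) = 5.248×10^-4/(4π·64.1) = 6.516×10^-7 K/W
  R_fibreglass batt = (1/4.37 − 1/4.90)/(4πk) = 0.02475/(4π·0.0424) = 0.04645 K/W
  R_phenolic foam = (1/4.90 − 1/5.19)/(4πk) = 0.01140/(4π·0.0259) = 0.03504 K/W
  R_conv,out = 1/(4πr²h) = 1/(4π·5.19²·23.3) = 1.268×10^-4 K/W
ΣR = 6.516×10^-7 + 0.04645 + 0.03504 + 1.268×10^-4 = 0.08162 K/W
Q = ΔT/ΣR = (-160 °C − 11.5 °C)/0.08162 = -2100 W
(Negative Q ⇒ heat flows inward; heat gain = 2100 W.)

Q = 2100 W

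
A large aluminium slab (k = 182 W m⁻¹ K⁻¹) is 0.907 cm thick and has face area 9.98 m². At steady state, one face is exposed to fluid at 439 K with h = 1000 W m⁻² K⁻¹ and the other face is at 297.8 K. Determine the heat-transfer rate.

Q = 1340 kW

Resistance network (inner→outer):
  R_conv,in = 1/(hA) = 1/(1000·9.98) = 1.002×10^-4 K/W
  R_aluminium = L/(kA) = 0.00907/(182·9.98) = 4.994×10^-6 K/W
ΣR = 1.002×10^-4 + 4.994×10^-6 = 1.052×10^-4 K/W
Q = ΔT/ΣR = (439 K − 297.8 K)/1.052×10^-4 = 1.34×10^6 W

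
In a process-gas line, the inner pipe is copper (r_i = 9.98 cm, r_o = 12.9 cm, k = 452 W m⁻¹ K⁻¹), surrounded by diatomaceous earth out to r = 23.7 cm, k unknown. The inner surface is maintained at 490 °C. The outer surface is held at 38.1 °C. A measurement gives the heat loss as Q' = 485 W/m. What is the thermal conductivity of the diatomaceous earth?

k = 0.104 W/m·K

ΣR = ΔT/Q' = |490 − 38.1|/485 = 0.9318 m·K/W
Known resistances:
  R'_copper = ln(0.129/0.0998)/(2πk) = 0.2566/(2π·452) = 9.037×10^-5 m·K/W
R_diatomaceous earth = ΣR − ΣR_known = 0.9318 − 9.037×10^-5 = 0.9317 m·K/W
ln(r₂/r₁)/(2πk) = 0.9317 ⇒ k = 0.6082/(2π·0.9317) = 0.104 W/m·K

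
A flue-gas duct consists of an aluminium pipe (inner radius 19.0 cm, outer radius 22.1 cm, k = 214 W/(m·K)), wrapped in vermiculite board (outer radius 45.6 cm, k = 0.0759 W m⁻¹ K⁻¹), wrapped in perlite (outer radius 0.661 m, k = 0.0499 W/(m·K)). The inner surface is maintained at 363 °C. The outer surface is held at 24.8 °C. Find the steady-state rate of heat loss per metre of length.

Resistance network (inner→outer):
  R'_aluminium = ln(0.221/0.190)/(2πk) = 0.1511/(2π·214) = 1.124×10^-4 m·K/W
  R'_vermiculite board = ln(0.456/0.221)/(2πk) = 0.7243/(2π·0.0759) = 1.519 m·K/W
  R'_perlite = ln(0.661/0.456)/(2πk) = 0.3713/(2π·0.0499) = 1.184 m·K/W
ΣR = 1.124×10^-4 + 1.519 + 1.184 = 2.703 m·K/W
Q' = ΔT/ΣR = (363 °C − 24.8 °C)/2.703 = 125 W/m

Q' = 125 W/m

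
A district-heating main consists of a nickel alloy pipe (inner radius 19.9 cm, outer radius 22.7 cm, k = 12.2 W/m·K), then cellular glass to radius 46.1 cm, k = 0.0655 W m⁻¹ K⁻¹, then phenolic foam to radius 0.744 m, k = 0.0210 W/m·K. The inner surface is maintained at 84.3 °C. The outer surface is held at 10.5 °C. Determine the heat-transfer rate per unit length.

Q' = 13.8 W/m

Treat each layer as a resistance in series:
  R'_nickel alloy = ln(0.227/0.199)/(2πk) = 0.1316/(2π·12.2) = 0.001717 m·K/W
  R'_cellular glass = ln(0.461/0.227)/(2πk) = 0.7084/(2π·0.0655) = 1.721 m·K/W
  R'_phenolic foam = ln(0.744/0.461)/(2πk) = 0.4786/(2π·0.0210) = 3.628 m·K/W
ΣR = 0.001717 + 1.721 + 3.628 = 5.351 m·K/W
Q' = ΔT/ΣR = (84.3 °C − 10.5 °C)/5.351 = 13.8 W/m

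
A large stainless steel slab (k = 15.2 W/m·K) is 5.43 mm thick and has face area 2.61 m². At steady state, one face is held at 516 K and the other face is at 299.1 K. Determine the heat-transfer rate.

Q = 1.58×10^6 W

Q = kA·ΔT/L = 15.2 × 2.61 × |516 K − 299.1 K| / 0.00543 = 1.58×10^6 W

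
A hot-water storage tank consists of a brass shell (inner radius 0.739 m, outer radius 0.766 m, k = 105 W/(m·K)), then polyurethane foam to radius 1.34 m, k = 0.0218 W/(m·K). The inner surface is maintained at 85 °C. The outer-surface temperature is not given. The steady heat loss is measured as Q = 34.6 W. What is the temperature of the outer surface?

Series resistances:
  R_brass = (1/0.739 − 1/0.766)/(4πk) = 0.04770/(4π·105) = 3.615×10^-5 K/W
  R_polyurethane foam = (1/0.766 − 1/1.34)/(4πk) = 0.5592/(4π·0.0218) = 2.041 K/W
ΣR = 2.041 K/W
ΔT = Q·ΣR = 34.6 × 2.041 = 70.62 K
Heat flows outward, so T_out = T_in − ΔT = 85 − 70.62 = 14.4 °C

T_out = 14.4 °C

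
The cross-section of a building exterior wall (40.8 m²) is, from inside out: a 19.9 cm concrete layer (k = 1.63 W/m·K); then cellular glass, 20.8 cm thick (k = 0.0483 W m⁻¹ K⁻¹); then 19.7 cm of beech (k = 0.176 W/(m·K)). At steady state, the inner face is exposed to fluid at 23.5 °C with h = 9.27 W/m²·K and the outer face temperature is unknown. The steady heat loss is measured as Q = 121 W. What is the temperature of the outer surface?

Series resistances:
  R_conv,in = 1/(hA) = 1/(9.27·40.8) = 0.002644 K/W
  R_concrete = L/(kA) = 0.199/(1.63·40.8) = 0.002992 K/W
  R_cellular glass = L/(kA) = 0.208/(0.0483·40.8) = 0.1055 K/W
  R_beech = L/(kA) = 0.197/(0.176·40.8) = 0.02743 K/W
ΣR = 0.1386 K/W
ΔT = Q·ΣR = 121 × 0.1386 = 16.77 K
Heat flows outward, so T_out = T_in − ΔT = 23.5 − 16.77 = 6.73 °C

T_out = 6.73 °C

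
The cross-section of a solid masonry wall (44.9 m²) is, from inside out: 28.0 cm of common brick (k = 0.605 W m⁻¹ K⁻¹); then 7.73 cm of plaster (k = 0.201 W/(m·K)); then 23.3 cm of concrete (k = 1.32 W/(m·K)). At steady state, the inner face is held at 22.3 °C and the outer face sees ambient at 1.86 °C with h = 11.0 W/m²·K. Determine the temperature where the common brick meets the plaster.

Series thermal resistances, inner to outer:
  R_common brick = L/(kA) = 0.280/(0.605·44.9) = 0.01031 K/W
  R_plaster = L/(kA) = 0.0773/(0.201·44.9) = 0.008565 K/W
  R_concrete = L/(kA) = 0.233/(1.32·44.9) = 0.003931 K/W
  R_conv,out = 1/(hA) = 1/(11.0·44.9) = 0.002025 K/W
ΣR = 0.01031 + 0.008565 + 0.003931 + 0.002025 = 0.02483 K/W
Q = ΔT/ΣR = (22.3 °C − 1.86 °C)/0.02483 = 823.2 W
From the inner boundary to the common brick/plaster interface, ΣR_partial = 0.01031 K/W.
T_interface = T_in − Q·ΣR_partial = 22.3 °C − (823.2)(0.01031) = 13.8 °C

T = 13.8 °C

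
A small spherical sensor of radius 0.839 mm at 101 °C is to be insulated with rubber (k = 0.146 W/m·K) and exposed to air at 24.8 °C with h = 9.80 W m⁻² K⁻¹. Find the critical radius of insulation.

For a sphere, r_cr = 2k_ins/h = 2·0.146/9.80 = 0.0298 m = 2.98 cm

r_cr = 2.98 cm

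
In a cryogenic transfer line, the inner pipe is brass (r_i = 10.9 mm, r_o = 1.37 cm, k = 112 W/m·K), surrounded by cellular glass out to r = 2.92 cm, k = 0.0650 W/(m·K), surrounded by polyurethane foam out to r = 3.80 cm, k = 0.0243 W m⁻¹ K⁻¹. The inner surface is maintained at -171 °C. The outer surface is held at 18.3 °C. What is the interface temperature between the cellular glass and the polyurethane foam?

T = -73.0 °C

Resistance network (inner→outer):
  R'_brass = ln(0.0137/0.0109)/(2πk) = 0.2286/(2π·112) = 3.249×10^-4 m·K/W
  R'_cellular glass = ln(0.0292/0.0137)/(2πk) = 0.7568/(2π·0.0650) = 1.853 m·K/W
  R'_polyurethane foam = ln(0.0380/0.0292)/(2πk) = 0.2634/(2π·0.0243) = 1.725 m·K/W
ΣR = 3.249×10^-4 + 1.853 + 1.725 = 3.578 m·K/W
Q' = ΔT/ΣR = (-171 °C − 18.3 °C)/3.578 = -52.91 W/m
From the inner boundary to the cellular glass/polyurethane foam interface, ΣR_partial = 1.853 m·K/W.
T_interface = T_in − Q'·ΣR_partial = -171 °C − (-52.91)(1.853) = -73.0 °C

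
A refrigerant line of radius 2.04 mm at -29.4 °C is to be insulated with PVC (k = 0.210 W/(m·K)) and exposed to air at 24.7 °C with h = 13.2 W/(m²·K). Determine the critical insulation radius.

For a cylinder, r_cr = k_ins/h = 0.210/13.2 = 0.0159 m = 1.59 cm

r_cr = 1.59 cm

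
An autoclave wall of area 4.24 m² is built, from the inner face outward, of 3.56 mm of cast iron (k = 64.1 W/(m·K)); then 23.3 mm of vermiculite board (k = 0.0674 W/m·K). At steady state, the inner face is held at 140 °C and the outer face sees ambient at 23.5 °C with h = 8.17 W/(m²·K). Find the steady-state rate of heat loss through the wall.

Q = 1060 W

Series thermal resistances, inner to outer:
  R_cast iron = L/(kA) = 0.00356/(64.1·4.24) = 1.310×10^-5 K/W
  R_vermiculite board = L/(kA) = 0.0233/(0.0674·4.24) = 0.08153 K/W
  R_conv,out = 1/(hA) = 1/(8.17·4.24) = 0.02887 K/W
ΣR = 1.310×10^-5 + 0.08153 + 0.02887 = 0.1104 K/W
Q = ΔT/ΣR = (140 °C − 23.5 °C)/0.1104 = 1060 W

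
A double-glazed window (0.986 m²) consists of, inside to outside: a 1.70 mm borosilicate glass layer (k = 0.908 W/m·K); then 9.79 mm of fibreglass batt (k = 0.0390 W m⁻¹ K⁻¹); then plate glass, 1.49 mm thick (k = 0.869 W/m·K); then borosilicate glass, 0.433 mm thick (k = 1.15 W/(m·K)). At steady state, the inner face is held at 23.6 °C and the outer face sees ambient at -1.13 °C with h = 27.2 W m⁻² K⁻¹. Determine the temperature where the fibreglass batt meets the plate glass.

Series thermal resistances, inner to outer:
  R_borosilicate glass = L/(kA) = 0.00170/(0.908·0.986) = 0.001899 K/W
  R_fibreglass batt = L/(kA) = 0.00979/(0.0390·0.986) = 0.2546 K/W
  R_plate glass = L/(kA) = 0.00149/(0.869·0.986) = 0.001739 K/W
  R_borosilicate glass = L/(kA) = 4.33×10^-4/(1.15·0.986) = 3.819×10^-4 K/W
  R_conv,out = 1/(hA) = 1/(27.2·0.986) = 0.03729 K/W
ΣR = 0.001899 + 0.2546 + 0.001739 + 3.819×10^-4 + 0.03729 = 0.2959 K/W
Q = ΔT/ΣR = (23.6 °C − -1.13 °C)/0.2959 = 83.58 W
From the inner boundary to the fibreglass batt/plate glass interface, ΣR_partial = 0.2565 K/W.
T_interface = T_in − Q·ΣR_partial = 23.6 °C − (83.58)(0.2565) = 2.16 °C

T = 2.16 °C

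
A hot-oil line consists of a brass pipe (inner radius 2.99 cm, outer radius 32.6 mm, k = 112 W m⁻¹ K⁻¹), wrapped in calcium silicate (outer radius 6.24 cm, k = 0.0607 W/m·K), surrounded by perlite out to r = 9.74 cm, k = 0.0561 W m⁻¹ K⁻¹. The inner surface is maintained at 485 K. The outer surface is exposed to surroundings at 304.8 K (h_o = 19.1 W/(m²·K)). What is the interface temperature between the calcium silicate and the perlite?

T = 384 K

Resistance network (inner→outer):
  R'_brass = ln(0.0326/0.0299)/(2πk) = 0.08645/(2π·112) = 1.229×10^-4 m·K/W
  R'_calcium silicate = ln(0.0624/0.0326)/(2πk) = 0.6493/(2π·0.0607) = 1.702 m·K/W
  R'_perlite = ln(0.0974/0.0624)/(2πk) = 0.4453/(2π·0.0561) = 1.263 m·K/W
  R'_conv,out = 1/(2πr h) = 1/(2π·0.0974·19.1) = 0.08555 m·K/W
ΣR = 1.229×10^-4 + 1.702 + 1.263 + 0.08555 = 3.051 m·K/W
Q' = ΔT/ΣR = (485 K − 304.8 K)/3.051 = 59.06 W/m
From the inner boundary to the calcium silicate/perlite interface, ΣR_partial = 1.702 m·K/W.
T_interface = T_in − Q'·ΣR_partial = 485 K − (59.06)(1.702) = 384 K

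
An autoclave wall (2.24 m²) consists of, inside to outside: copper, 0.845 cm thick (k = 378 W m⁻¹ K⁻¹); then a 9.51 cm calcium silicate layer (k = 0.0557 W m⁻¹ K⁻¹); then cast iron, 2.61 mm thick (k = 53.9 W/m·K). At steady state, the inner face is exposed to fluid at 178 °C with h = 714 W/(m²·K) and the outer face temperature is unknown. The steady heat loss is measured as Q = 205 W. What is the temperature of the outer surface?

Sum the resistances:
  R_conv,in = 1/(hA) = 1/(714·2.24) = 6.253×10^-4 K/W
  R_copper = L/(kA) = 0.00845/(378·2.24) = 9.980×10^-6 K/W
  R_calcium silicate = L/(kA) = 0.0951/(0.0557·2.24) = 0.7622 K/W
  R_cast iron = L/(kA) = 0.00261/(53.9·2.24) = 2.162×10^-5 K/W
ΣR = 0.7629 K/W
ΔT = Q·ΣR = 205 × 0.7629 = 156.4 K
Heat flows outward, so T_out = T_in − ΔT = 178 − 156.4 = 21.6 °C

T_out = 21.6 °C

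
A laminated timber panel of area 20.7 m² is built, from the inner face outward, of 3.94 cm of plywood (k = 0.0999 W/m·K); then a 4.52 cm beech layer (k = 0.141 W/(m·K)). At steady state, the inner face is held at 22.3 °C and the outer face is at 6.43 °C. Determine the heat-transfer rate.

Series thermal resistances, inner to outer:
  R_plywood = L/(kA) = 0.0394/(0.0999·20.7) = 0.01905 K/W
  R_beech = L/(kA) = 0.0452/(0.141·20.7) = 0.01549 K/W
ΣR = 0.01905 + 0.01549 = 0.03454 K/W
Q = ΔT/ΣR = (22.3 °C − 6.43 °C)/0.03454 = 459 W

Q = 459 W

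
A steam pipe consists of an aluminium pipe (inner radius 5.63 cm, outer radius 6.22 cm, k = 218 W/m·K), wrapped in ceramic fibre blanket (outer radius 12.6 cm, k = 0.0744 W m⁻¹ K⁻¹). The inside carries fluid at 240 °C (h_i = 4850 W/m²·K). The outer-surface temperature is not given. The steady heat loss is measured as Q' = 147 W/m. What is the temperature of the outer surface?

Series resistances:
  R'_conv,in = 1/(2πr h) = 1/(2π·0.0563·4850) = 5.829×10^-4 m·K/W
  R'_aluminium = ln(0.0622/0.0563)/(2πk) = 0.09966/(2π·218) = 7.276×10^-5 m·K/W
  R'_ceramic fibre blanket = ln(0.126/0.0622)/(2πk) = 0.7059/(2π·0.0744) = 1.510 m·K/W
ΣR = 1.511 m·K/W
ΔT = Q'·ΣR = 147 × 1.511 = 222.1 K
Heat flows outward, so T_out = T_in − ΔT = 240 − 222.1 = 17.9 °C

T_out = 17.9 °C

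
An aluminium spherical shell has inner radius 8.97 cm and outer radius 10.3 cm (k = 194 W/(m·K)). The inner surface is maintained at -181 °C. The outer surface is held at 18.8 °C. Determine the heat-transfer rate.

Q = 4πk·ΔT/(1/r₁ − 1/r₂) = 4π × 194 × 199.8 / (1/0.0897 − 1/0.103) = 3.38×10^5 W

Q = 338 kW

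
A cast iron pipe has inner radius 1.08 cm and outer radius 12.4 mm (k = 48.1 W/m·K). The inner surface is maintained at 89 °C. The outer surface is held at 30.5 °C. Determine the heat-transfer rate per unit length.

Q' = 128 kW/m

Q' = 2πk·ΔT/ln(r₂/r₁) = 2π × 48.1 × 58.5 / ln(0.0124/0.0108) = 1.28×10^5 W/m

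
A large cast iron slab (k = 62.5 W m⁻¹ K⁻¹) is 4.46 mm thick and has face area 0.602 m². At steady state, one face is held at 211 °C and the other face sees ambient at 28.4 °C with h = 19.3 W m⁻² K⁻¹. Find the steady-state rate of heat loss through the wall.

Q = 2.12 kW

Treat each layer as a resistance in series:
  R_cast iron = L/(kA) = 0.00446/(62.5·0.602) = 1.185×10^-4 K/W
  R_conv,out = 1/(hA) = 1/(19.3·0.602) = 0.08607 K/W
ΣR = 1.185×10^-4 + 0.08607 = 0.08619 K/W
Q = ΔT/ΣR = (211 °C − 28.4 °C)/0.08619 = 2120 W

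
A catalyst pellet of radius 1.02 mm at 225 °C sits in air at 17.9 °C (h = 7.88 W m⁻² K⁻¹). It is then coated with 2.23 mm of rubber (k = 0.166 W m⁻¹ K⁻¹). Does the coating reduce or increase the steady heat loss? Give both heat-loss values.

increases: 0.0213 → 0.162 W

Critical radius for a sphere: r_cr = 2k/h = 0.0421 m = 4.21 cm.
Outer radius after coating: r₂ = 0.00102 + 0.00223 = 0.00325 m.
Since r₁ < r_cr and r₂ ≤ r_cr, the coating moves toward the maximum at r_cr — heat loss rises.
Bare: R = 1/(4πr₁²h) = 9707 K/W; Q = 207.1/9707 = 0.0213 W.
Coated: R = R_cond + R_conv = 1279 K/W; Q = 207.1/1279 = 0.162 W.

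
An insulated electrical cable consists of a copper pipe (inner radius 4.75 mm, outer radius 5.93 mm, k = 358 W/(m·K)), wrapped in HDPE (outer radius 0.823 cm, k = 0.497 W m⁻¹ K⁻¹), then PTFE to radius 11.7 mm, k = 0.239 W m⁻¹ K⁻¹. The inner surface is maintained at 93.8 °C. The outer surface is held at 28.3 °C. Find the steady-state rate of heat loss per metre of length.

Q' = 193 W/m

Resistance network (inner→outer):
  R'_copper = ln(0.00593/0.00475)/(2πk) = 0.2219/(2π·358) = 9.864×10^-5 m·K/W
  R'_HDPE = ln(0.00823/0.00593)/(2πk) = 0.3278/(2π·0.497) = 0.1050 m·K/W
  R'_PTFE = ln(0.0117/0.00823)/(2πk) = 0.3518/(2π·0.239) = 0.2343 m·K/W
ΣR = 9.864×10^-5 + 0.1050 + 0.2343 = 0.3394 m·K/W
Q' = ΔT/ΣR = (93.8 °C − 28.3 °C)/0.3394 = 193 W/m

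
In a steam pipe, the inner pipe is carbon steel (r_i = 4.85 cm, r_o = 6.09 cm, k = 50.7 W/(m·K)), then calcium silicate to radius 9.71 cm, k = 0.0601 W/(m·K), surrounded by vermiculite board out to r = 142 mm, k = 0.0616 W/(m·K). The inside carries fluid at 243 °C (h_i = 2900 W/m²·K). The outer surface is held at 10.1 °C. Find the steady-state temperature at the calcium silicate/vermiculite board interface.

Treat each layer as a resistance in series:
  R'_conv,in = 1/(2πr h) = 1/(2π·0.0485·2900) = 0.001132 m·K/W
  R'_carbon steel = ln(0.0609/0.0485)/(2πk) = 0.2277/(2π·50.7) = 7.147×10^-4 m·K/W
  R'_calcium silicate = ln(0.0971/0.0609)/(2πk) = 0.4665/(2π·0.0601) = 1.235 m·K/W
  R'_vermiculite board = ln(0.142/0.0971)/(2πk) = 0.3801/(2π·0.0616) = 0.9820 m·K/W
ΣR = 0.001132 + 7.147×10^-4 + 1.235 + 0.9820 = 2.219 m·K/W
Q' = ΔT/ΣR = (243 °C − 10.1 °C)/2.219 = 105.0 W/m
From the inner boundary to the calcium silicate/vermiculite board interface, ΣR_partial = 1.237 m·K/W.
T_interface = T_in − Q'·ΣR_partial = 243 °C − (105.0)(1.237) = 113 °C

T = 113 °C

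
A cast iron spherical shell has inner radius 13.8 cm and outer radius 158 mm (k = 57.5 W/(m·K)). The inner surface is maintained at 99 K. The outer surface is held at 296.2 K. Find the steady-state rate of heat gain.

Q = 4πk·ΔT/(1/r₁ − 1/r₂) = 4π × 57.5 × 197.2 / (1/0.138 − 1/0.158) = 1.55×10^5 W

Q = 1.55×10^5 W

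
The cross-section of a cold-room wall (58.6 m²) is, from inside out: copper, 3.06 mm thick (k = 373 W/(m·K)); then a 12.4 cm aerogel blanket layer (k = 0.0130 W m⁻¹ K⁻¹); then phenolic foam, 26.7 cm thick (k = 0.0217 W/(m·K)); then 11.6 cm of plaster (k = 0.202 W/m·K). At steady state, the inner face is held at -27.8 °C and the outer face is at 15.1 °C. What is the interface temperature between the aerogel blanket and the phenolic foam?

T = -9.55 °C

Series thermal resistances, inner to outer:
  R_copper = L/(kA) = 0.00306/(373·58.6) = 1.400×10^-7 K/W
  R_aerogel blanket = L/(kA) = 0.124/(0.0130·58.6) = 0.1628 K/W
  R_phenolic foam = L/(kA) = 0.267/(0.0217·58.6) = 0.2100 K/W
  R_plaster = L/(kA) = 0.116/(0.202·58.6) = 0.009800 K/W
ΣR = 1.400×10^-7 + 0.1628 + 0.2100 + 0.009800 = 0.3826 K/W
Q = ΔT/ΣR = (-27.8 °C − 15.1 °C)/0.3826 = -112.1 W
From the inner boundary to the aerogel blanket/phenolic foam interface, ΣR_partial = 0.1628 K/W.
T_interface = T_in − Q·ΣR_partial = -27.8 °C − (-112.1)(0.1628) = -9.55 °C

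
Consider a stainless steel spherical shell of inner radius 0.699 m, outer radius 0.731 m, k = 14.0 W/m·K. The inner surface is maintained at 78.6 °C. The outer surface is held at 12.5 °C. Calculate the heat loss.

Q = 4πk·ΔT/(1/r₁ − 1/r₂) = 4π × 14.0 × 66.1 / (1/0.699 − 1/0.731) = 1.86×10^5 W

Q = 186 kW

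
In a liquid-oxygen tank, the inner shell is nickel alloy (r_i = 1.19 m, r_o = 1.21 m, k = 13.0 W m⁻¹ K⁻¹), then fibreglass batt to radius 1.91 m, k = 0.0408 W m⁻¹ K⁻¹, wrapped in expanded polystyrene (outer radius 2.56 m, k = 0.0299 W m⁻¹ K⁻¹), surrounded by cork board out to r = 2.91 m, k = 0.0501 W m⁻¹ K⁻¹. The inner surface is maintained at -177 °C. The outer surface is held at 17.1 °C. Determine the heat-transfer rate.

Series thermal resistances, inner to outer:
  R_nickel alloy = (1/1.19 − 1/1.21)/(4πk) = 0.01389/(4π·13.0) = 8.502×10^-5 K/W
  R_fibreglass batt = (1/1.21 − 1/1.91)/(4πk) = 0.3029/(4π·0.0408) = 0.5908 K/W
  R_expanded polystyrene = (1/1.91 − 1/2.56)/(4πk) = 0.1329/(4π·0.0299) = 0.3538 K/W
  R_cork board = (1/2.56 − 1/2.91)/(4πk) = 0.04698/(4π·0.0501) = 0.07463 K/W
ΣR = 8.502×10^-5 + 0.5908 + 0.3538 + 0.07463 = 1.019 K/W
Q = ΔT/ΣR = (-177 °C − 17.1 °C)/1.019 = -190 W
(Negative Q ⇒ heat flows inward; heat gain = 190 W.)

Q = 190 W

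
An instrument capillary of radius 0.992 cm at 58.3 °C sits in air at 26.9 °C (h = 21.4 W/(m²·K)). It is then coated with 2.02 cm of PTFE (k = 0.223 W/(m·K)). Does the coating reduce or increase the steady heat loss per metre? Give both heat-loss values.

reduces: 41.9 → 30.2 W/m

Critical radius for a cylinder: r_cr = k/h = 0.0104 m = 1.04 cm.
Outer radius after coating: r₂ = 0.00992 + 0.0202 = 0.03012 m.
r₁ < r_cr < r₂: heat loss rises to a maximum at r_cr then falls. Whether the coating helps depends on whether Q(r₂) has dropped back below Q(r₁).
Bare: R = 1/(2πr₁h) = 0.7497 m·K/W; Q = 31.4/0.7497 = 41.9 W/m.
Coated: R = R_cond + R_conv = 1.040 m·K/W; Q = 31.4/1.040 = 30.2 W/m.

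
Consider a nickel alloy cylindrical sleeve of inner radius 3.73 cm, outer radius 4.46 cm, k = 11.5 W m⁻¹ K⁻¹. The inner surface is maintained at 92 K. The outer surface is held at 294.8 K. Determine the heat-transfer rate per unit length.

Q' = 82.0 kW/m

Q' = 2πk·ΔT/ln(r₂/r₁) = 2π × 11.5 × 202.8 / ln(0.0446/0.0373) = 82000 W/m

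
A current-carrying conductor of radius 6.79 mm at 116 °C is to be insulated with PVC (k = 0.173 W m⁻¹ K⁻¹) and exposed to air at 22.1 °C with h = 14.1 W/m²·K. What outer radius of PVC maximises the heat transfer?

r_cr = 1.23 cm

For a cylinder, r_cr = k_ins/h = 0.173/14.1 = 0.0123 m = 1.23 cm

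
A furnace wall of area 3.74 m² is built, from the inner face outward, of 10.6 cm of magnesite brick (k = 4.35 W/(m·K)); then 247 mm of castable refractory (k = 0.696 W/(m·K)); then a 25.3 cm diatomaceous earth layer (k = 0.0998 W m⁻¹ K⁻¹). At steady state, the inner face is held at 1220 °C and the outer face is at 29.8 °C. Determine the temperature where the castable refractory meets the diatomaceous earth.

Treat each layer as a resistance in series:
  R_magnesite brick = L/(kA) = 0.106/(4.35·3.74) = 0.006515 K/W
  R_castable refractory = L/(kA) = 0.247/(0.696·3.74) = 0.09489 K/W
  R_diatomaceous earth = L/(kA) = 0.253/(0.0998·3.74) = 0.6778 K/W
ΣR = 0.006515 + 0.09489 + 0.6778 = 0.7792 K/W
Q = ΔT/ΣR = (1220 °C − 29.8 °C)/0.7792 = 1527 W
From the inner boundary to the castable refractory/diatomaceous earth interface, ΣR_partial = 0.1014 K/W.
T_interface = T_in − Q·ΣR_partial = 1220 °C − (1527)(0.1014) = 1065 °C

T = 1065 °C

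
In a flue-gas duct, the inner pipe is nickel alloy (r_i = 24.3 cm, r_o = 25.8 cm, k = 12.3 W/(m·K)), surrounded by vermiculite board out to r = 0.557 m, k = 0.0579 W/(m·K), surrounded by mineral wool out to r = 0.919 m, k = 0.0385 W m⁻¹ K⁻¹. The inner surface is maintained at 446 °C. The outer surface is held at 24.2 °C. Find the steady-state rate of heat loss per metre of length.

Series thermal resistances, inner to outer:
  R'_nickel alloy = ln(0.258/0.243)/(2πk) = 0.05990/(2π·12.3) = 7.750×10^-4 m·K/W
  R'_vermiculite board = ln(0.557/0.258)/(2πk) = 0.7696/(2π·0.0579) = 2.115 m·K/W
  R'_mineral wool = ln(0.919/0.557)/(2πk) = 0.5007/(2π·0.0385) = 2.070 m·K/W
ΣR = 7.750×10^-4 + 2.115 + 2.070 = 4.186 m·K/W
Q' = ΔT/ΣR = (446 °C − 24.2 °C)/4.186 = 101 W/m

Q' = 101 W/m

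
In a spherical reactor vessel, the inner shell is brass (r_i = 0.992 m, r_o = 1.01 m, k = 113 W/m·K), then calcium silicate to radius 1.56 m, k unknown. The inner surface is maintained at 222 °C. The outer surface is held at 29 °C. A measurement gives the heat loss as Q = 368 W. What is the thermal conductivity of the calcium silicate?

k = 0.0530 W/m·K

ΣR = ΔT/Q = |222 − 29|/368 = 0.5245 K/W
Known resistances:
  R_brass = (1/0.992 − 1/1.01)/(4πk) = 0.01797/(4π·113) = 1.265×10^-5 K/W
R_calcium silicate = ΣR − ΣR_known = 0.5245 − 1.265×10^-5 = 0.5245 K/W
(1/r₁−1/r₂)/(4πk) = 0.5245 ⇒ k = 0.3491/(4π·0.5245) = 0.0530 W/m·K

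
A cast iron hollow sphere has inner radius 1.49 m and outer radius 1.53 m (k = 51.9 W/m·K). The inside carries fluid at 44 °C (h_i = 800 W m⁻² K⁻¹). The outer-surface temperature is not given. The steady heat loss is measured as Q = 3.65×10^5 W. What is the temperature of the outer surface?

Sum the resistances:
  R_conv,in = 1/(4πr²h) = 1/(4π·1.49²·800) = 4.481×10^-5 K/W
  R_cast iron = (1/1.49 − 1/1.53)/(4πk) = 0.01755/(4π·51.9) = 2.690×10^-5 K/W
ΣR = 7.171×10^-5 K/W
ΔT = Q·ΣR = 3.65×10^5 × 7.171×10^-5 = 26.17 K
Heat flows outward, so T_out = T_in − ΔT = 44 − 26.17 = 17.8 °C

T_out = 17.8 °C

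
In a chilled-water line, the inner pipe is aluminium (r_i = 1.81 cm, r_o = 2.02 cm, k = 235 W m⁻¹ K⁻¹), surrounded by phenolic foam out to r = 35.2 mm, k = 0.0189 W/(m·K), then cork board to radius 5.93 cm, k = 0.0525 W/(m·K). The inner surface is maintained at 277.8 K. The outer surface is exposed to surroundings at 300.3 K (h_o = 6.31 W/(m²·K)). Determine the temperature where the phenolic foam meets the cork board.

T = 293.5 K

Treat each layer as a resistance in series:
  R'_aluminium = ln(0.0202/0.0181)/(2πk) = 0.1098/(2π·235) = 7.434×10^-5 m·K/W
  R'_phenolic foam = ln(0.0352/0.0202)/(2πk) = 0.5554/(2π·0.0189) = 4.677 m·K/W
  R'_cork board = ln(0.0593/0.0352)/(2πk) = 0.5216/(2π·0.0525) = 1.581 m·K/W
  R'_conv,out = 1/(2πr h) = 1/(2π·0.0593·6.31) = 0.4253 m·K/W
ΣR = 7.434×10^-5 + 4.677 + 1.581 + 0.4253 = 6.683 m·K/W
Q' = ΔT/ΣR = (277.8 K − 300.3 K)/6.683 = -3.367 W/m
From the inner boundary to the phenolic foam/cork board interface, ΣR_partial = 4.677 m·K/W.
T_interface = T_in − Q'·ΣR_partial = 277.8 K − (-3.367)(4.677) = 293.5 K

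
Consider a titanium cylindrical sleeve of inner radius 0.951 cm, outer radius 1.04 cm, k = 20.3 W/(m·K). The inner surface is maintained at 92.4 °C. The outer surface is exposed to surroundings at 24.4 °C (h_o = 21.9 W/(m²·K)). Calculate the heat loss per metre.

Q' = 97.2 W/m

Resistance network (inner→outer):
  R'_titanium = ln(0.0104/0.00951)/(2πk) = 0.08946/(2π·20.3) = 7.014×10^-4 m·K/W
  R'_conv,out = 1/(2πr h) = 1/(2π·0.0104·21.9) = 0.6988 m·K/W
ΣR = 7.014×10^-4 + 0.6988 = 0.6995 m·K/W
Q' = ΔT/ΣR = (92.4 °C − 24.4 °C)/0.6995 = 97.2 W/m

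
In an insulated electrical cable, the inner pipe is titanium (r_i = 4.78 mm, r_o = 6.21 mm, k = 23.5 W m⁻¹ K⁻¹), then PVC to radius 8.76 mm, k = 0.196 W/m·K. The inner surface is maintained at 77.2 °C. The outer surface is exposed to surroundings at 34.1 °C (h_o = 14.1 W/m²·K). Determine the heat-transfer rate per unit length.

Q' = 27.5 W/m

Resistance network (inner→outer):
  R'_titanium = ln(0.00621/0.00478)/(2πk) = 0.2617/(2π·23.5) = 0.001773 m·K/W
  R'_PVC = ln(0.00876/0.00621)/(2πk) = 0.3440/(2π·0.196) = 0.2794 m·K/W
  R'_conv,out = 1/(2πr h) = 1/(2π·0.00876·14.1) = 1.289 m·K/W
ΣR = 0.001773 + 0.2794 + 1.289 = 1.570 m·K/W
Q' = ΔT/ΣR = (77.2 °C − 34.1 °C)/1.570 = 27.5 W/m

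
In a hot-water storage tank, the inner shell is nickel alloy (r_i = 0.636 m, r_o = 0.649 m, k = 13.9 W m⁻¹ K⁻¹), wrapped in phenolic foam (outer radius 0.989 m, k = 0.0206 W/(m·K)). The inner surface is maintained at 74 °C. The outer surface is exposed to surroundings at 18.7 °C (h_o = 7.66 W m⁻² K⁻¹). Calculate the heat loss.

Series thermal resistances, inner to outer:
  R_nickel alloy = (1/0.636 − 1/0.649)/(4πk) = 0.03149/(4π·13.9) = 1.803×10^-4 K/W
  R_phenolic foam = (1/0.649 − 1/0.989)/(4πk) = 0.5297/(4π·0.0206) = 2.046 K/W
  R_conv,out = 1/(4πr²h) = 1/(4π·0.989²·7.66) = 0.01062 K/W
ΣR = 1.803×10^-4 + 2.046 + 0.01062 = 2.057 K/W
Q = ΔT/ΣR = (74 °C − 18.7 °C)/2.057 = 26.9 W

Q = 26.9 W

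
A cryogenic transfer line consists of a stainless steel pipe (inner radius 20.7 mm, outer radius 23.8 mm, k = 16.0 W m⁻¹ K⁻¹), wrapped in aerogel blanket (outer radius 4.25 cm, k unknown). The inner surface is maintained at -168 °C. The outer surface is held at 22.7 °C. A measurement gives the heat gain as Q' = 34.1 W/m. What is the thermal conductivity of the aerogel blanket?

k = 0.0165 W/m·K

ΣR = ΔT/Q' = |-168 − 22.7|/34.1 = 5.592 m·K/W
Known resistances:
  R'_stainless steel = ln(0.0238/0.0207)/(2πk) = 0.1396/(2π·16.0) = 0.001388 m·K/W
R_aerogel blanket = ΣR − ΣR_known = 5.592 − 0.001388 = 5.591 m·K/W
ln(r₂/r₁)/(2πk) = 5.591 ⇒ k = 0.5798/(2π·5.591) = 0.0165 W/m·K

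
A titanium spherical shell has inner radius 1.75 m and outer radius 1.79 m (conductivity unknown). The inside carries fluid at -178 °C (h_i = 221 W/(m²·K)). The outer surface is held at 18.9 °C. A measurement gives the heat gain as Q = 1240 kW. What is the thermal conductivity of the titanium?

k = 24.7 W/m·K

ΣR = ΔT/Q = |-178 − 18.9|/1.24×10^6 = 1.588×10^-4 K/W
Known resistances:
  R_conv,in = 1/(4πr²h) = 1/(4π·1.75²·221) = 1.176×10^-4 K/W
R_titanium = ΣR − ΣR_known = 1.588×10^-4 − 1.176×10^-4 = 4.120×10^-5 K/W
(1/r₁−1/r₂)/(4πk) = 4.120×10^-5 ⇒ k = 0.01277/(4π·4.120×10^-5) = 24.7 W/m·K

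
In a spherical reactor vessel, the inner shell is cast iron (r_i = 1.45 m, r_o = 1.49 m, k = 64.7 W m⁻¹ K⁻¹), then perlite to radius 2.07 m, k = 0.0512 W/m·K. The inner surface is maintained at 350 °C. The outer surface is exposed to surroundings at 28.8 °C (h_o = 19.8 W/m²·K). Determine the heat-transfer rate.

Q = 1100 W

Series thermal resistances, inner to outer:
  R_cast iron = (1/1.45 − 1/1.49)/(4πk) = 0.01851/(4π·64.7) = 2.277×10^-5 K/W
  R_perlite = (1/1.49 − 1/2.07)/(4πk) = 0.1880/(4π·0.0512) = 0.2923 K/W
  R_conv,out = 1/(4πr²h) = 1/(4π·2.07²·19.8) = 9.380×10^-4 K/W
ΣR = 2.277×10^-5 + 0.2923 + 9.380×10^-4 = 0.2933 K/W
Q = ΔT/ΣR = (350 °C − 28.8 °C)/0.2933 = 1100 W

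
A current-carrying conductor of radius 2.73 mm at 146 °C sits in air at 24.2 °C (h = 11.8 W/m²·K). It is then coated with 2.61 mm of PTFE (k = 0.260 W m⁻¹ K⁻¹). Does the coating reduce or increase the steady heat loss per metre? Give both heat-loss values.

increases: 24.7 → 41.5 W/m

Critical radius for a cylinder: r_cr = k/h = 0.0220 m = 2.20 cm.
Outer radius after coating: r₂ = 0.00273 + 0.00261 = 0.00534 m.
Since r₁ < r_cr and r₂ ≤ r_cr, the coating moves toward the maximum at r_cr — heat loss rises.
Bare: R = 1/(2πr₁h) = 4.941 m·K/W; Q = 121.8/4.941 = 24.7 W/m.
Coated: R = R_cond + R_conv = 2.936 m·K/W; Q = 121.8/2.936 = 41.5 W/m.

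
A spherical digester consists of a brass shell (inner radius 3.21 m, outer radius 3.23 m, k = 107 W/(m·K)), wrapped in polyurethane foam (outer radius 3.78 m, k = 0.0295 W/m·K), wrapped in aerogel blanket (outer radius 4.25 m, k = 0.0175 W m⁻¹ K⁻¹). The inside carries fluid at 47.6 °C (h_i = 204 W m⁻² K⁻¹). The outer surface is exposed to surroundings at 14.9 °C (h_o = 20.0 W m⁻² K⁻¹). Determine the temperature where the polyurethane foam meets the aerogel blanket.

Treat each layer as a resistance in series:
  R_conv,in = 1/(4πr²h) = 1/(4π·3.21²·204) = 3.786×10^-5 K/W
  R_brass = (1/3.21 − 1/3.23)/(4πk) = 0.001929/(4π·107) = 1.435×10^-6 K/W
  R_polyurethane foam = (1/3.23 − 1/3.78)/(4πk) = 0.04505/(4π·0.0295) = 0.1215 K/W
  R_aerogel blanket = (1/3.78 − 1/4.25)/(4πk) = 0.02926/(4π·0.0175) = 0.1330 K/W
  R_conv,out = 1/(4πr²h) = 1/(4π·4.25²·20.0) = 2.203×10^-4 K/W
ΣR = 3.786×10^-5 + 1.435×10^-6 + 0.1215 + 0.1330 + 2.203×10^-4 = 0.2548 K/W
Q = ΔT/ΣR = (47.6 °C − 14.9 °C)/0.2548 = 128.3 W
From the inner boundary to the polyurethane foam/aerogel blanket interface, ΣR_partial = 0.1215 K/W.
T_interface = T_in − Q·ΣR_partial = 47.6 °C − (128.3)(0.1215) = 32.0 °C

T = 32.0 °C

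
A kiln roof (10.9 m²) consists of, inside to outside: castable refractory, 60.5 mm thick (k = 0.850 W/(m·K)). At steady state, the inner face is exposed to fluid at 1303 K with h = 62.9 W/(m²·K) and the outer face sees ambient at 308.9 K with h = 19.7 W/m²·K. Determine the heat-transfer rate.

Q = 78600 W

Resistance network (inner→outer):
  R_conv,in = 1/(hA) = 1/(62.9·10.9) = 0.001459 K/W
  R_castable refractory = L/(kA) = 0.0605/(0.850·10.9) = 0.006530 K/W
  R_conv,out = 1/(hA) = 1/(19.7·10.9) = 0.004657 K/W
ΣR = 0.001459 + 0.006530 + 0.004657 = 0.01265 K/W
Q = ΔT/ΣR = (1303 K − 308.9 K)/0.01265 = 78600 W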